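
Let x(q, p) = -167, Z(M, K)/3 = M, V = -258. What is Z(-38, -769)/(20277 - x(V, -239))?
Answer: -3/538 ≈ -0.0055762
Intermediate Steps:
Z(M, K) = 3*M
Z(-38, -769)/(20277 - x(V, -239)) = (3*(-38))/(20277 - 1*(-167)) = -114/(20277 + 167) = -114/20444 = -114*1/20444 = -3/538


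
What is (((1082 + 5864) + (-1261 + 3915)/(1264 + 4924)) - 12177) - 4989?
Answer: -31619353/3094 ≈ -10220.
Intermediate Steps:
(((1082 + 5864) + (-1261 + 3915)/(1264 + 4924)) - 12177) - 4989 = ((6946 + 2654/6188) - 12177) - 4989 = ((6946 + 2654*(1/6188)) - 12177) - 4989 = ((6946 + 1327/3094) - 12177) - 4989 = (21492251/3094 - 12177) - 4989 = -16183387/3094 - 4989 = -31619353/3094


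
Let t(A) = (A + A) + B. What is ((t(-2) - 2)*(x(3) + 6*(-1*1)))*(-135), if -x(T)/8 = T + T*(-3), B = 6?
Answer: 0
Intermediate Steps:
t(A) = 6 + 2*A (t(A) = (A + A) + 6 = 2*A + 6 = 6 + 2*A)
x(T) = 16*T (x(T) = -8*(T + T*(-3)) = -8*(T - 3*T) = -(-16)*T = 16*T)
((t(-2) - 2)*(x(3) + 6*(-1*1)))*(-135) = (((6 + 2*(-2)) - 2)*(16*3 + 6*(-1*1)))*(-135) = (((6 - 4) - 2)*(48 + 6*(-1)))*(-135) = ((2 - 2)*(48 - 6))*(-135) = (0*42)*(-135) = 0*(-135) = 0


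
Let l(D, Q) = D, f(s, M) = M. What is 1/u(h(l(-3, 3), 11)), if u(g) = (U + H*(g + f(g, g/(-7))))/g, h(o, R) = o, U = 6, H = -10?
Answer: -7/74 ≈ -0.094595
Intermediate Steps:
u(g) = (6 - 60*g/7)/g (u(g) = (6 - 10*(g + g/(-7)))/g = (6 - 10*(g + g*(-⅐)))/g = (6 - 10*(g - g/7))/g = (6 - 60*g/7)/g)
1/u(h(l(-3, 3), 11)) = 1/(-60/7 + 6/(-3)) = 1/(-60/7 + 6*(-⅓)) = 1/(-60/7 - 2) = 1/(-74/7) = -7/74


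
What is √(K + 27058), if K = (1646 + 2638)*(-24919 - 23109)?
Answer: I*√205724894 ≈ 14343.0*I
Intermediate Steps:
K = -205751952 (K = 4284*(-48028) = -205751952)
√(K + 27058) = √(-205751952 + 27058) = √(-205724894) = I*√205724894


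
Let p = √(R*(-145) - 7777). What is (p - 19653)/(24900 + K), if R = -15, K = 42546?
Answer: -6551/22482 + I*√5602/67446 ≈ -0.29139 + 0.0011097*I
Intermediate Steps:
p = I*√5602 (p = √(-15*(-145) - 7777) = √(2175 - 7777) = √(-5602) = I*√5602 ≈ 74.847*I)
(p - 19653)/(24900 + K) = (I*√5602 - 19653)/(24900 + 42546) = (-19653 + I*√5602)/67446 = (-19653 + I*√5602)*(1/67446) = -6551/22482 + I*√5602/67446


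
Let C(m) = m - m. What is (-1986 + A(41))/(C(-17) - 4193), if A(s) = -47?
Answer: 2033/4193 ≈ 0.48486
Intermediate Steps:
C(m) = 0
(-1986 + A(41))/(C(-17) - 4193) = (-1986 - 47)/(0 - 4193) = -2033/(-4193) = -2033*(-1/4193) = 2033/4193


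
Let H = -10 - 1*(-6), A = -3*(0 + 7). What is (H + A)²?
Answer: 625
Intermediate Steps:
A = -21 (A = -3*7 = -21)
H = -4 (H = -10 + 6 = -4)
(H + A)² = (-4 - 21)² = (-25)² = 625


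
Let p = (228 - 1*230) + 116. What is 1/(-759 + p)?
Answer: -1/645 ≈ -0.0015504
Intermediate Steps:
p = 114 (p = (228 - 230) + 116 = -2 + 116 = 114)
1/(-759 + p) = 1/(-759 + 114) = 1/(-645) = -1/645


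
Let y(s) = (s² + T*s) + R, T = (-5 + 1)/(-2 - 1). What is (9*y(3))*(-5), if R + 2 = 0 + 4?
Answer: -675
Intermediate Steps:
T = 4/3 (T = -4/(-3) = -4*(-⅓) = 4/3 ≈ 1.3333)
R = 2 (R = -2 + (0 + 4) = -2 + 4 = 2)
y(s) = 2 + s² + 4*s/3 (y(s) = (s² + 4*s/3) + 2 = 2 + s² + 4*s/3)
(9*y(3))*(-5) = (9*(2 + 3² + (4/3)*3))*(-5) = (9*(2 + 9 + 4))*(-5) = (9*15)*(-5) = 135*(-5) = -675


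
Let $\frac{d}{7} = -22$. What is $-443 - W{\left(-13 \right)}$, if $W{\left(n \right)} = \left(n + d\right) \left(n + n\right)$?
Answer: $-4785$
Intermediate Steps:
$d = -154$ ($d = 7 \left(-22\right) = -154$)
$W{\left(n \right)} = 2 n \left(-154 + n\right)$ ($W{\left(n \right)} = \left(n - 154\right) \left(n + n\right) = \left(-154 + n\right) 2 n = 2 n \left(-154 + n\right)$)
$-443 - W{\left(-13 \right)} = -443 - 2 \left(-13\right) \left(-154 - 13\right) = -443 - 2 \left(-13\right) \left(-167\right) = -443 - 4342 = -4785$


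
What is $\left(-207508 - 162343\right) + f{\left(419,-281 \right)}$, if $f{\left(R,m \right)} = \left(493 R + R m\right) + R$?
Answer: $-280604$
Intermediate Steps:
$f{\left(R,m \right)} = 494 R + R m$
$\left(-207508 - 162343\right) + f{\left(419,-281 \right)} = \left(-207508 - 162343\right) + 419 \left(494 - 281\right) = -369851 + 419 \cdot 213 = -369851 + 89247 = -280604$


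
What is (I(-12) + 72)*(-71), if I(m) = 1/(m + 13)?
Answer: -5183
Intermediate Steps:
I(m) = 1/(13 + m)
(I(-12) + 72)*(-71) = (1/(13 - 12) + 72)*(-71) = (1/1 + 72)*(-71) = (1 + 72)*(-71) = 73*(-71) = -5183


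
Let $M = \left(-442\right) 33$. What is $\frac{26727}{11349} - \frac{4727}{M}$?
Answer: $\frac{1263495}{471614} \approx 2.6791$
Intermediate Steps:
$M = -14586$
$\frac{26727}{11349} - \frac{4727}{M} = \frac{26727}{11349} - \frac{4727}{-14586} = 26727 \cdot \frac{1}{11349} - - \frac{4727}{14586} = \frac{8909}{3783} + \frac{4727}{14586} = \frac{1263495}{471614}$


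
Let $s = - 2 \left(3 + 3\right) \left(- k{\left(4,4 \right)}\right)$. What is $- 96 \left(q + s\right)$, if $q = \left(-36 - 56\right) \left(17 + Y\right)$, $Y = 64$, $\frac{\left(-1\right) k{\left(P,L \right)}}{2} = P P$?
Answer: $752256$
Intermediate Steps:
$k{\left(P,L \right)} = - 2 P^{2}$ ($k{\left(P,L \right)} = - 2 P P = - 2 P^{2}$)
$q = -7452$ ($q = \left(-36 - 56\right) \left(17 + 64\right) = \left(-92\right) 81 = -7452$)
$s = -384$ ($s = - 2 \left(3 + 3\right) \left(- \left(-2\right) 4^{2}\right) = \left(-2\right) 6 \left(- \left(-2\right) 16\right) = - 12 \left(\left(-1\right) \left(-32\right)\right) = \left(-12\right) 32 = -384$)
$- 96 \left(q + s\right) = - 96 \left(-7452 - 384\right) = \left(-96\right) \left(-7836\right) = 752256$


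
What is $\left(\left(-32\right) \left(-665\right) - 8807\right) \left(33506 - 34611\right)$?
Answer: $-13782665$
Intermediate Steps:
$\left(\left(-32\right) \left(-665\right) - 8807\right) \left(33506 - 34611\right) = \left(21280 - 8807\right) \left(-1105\right) = 12473 \left(-1105\right) = -13782665$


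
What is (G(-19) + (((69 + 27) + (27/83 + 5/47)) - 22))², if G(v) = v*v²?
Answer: 700480968493201/15217801 ≈ 4.6030e+7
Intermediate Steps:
G(v) = v³
(G(-19) + (((69 + 27) + (27/83 + 5/47)) - 22))² = ((-19)³ + (((69 + 27) + (27/83 + 5/47)) - 22))² = (-6859 + ((96 + (27*(1/83) + 5*(1/47))) - 22))² = (-6859 + ((96 + (27/83 + 5/47)) - 22))² = (-6859 + ((96 + 1684/3901) - 22))² = (-6859 + (376180/3901 - 22))² = (-6859 + 290358/3901)² = (-26466601/3901)² = 700480968493201/15217801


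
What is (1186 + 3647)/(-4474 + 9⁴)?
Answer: 4833/2087 ≈ 2.3158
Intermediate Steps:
(1186 + 3647)/(-4474 + 9⁴) = 4833/(-4474 + 6561) = 4833/2087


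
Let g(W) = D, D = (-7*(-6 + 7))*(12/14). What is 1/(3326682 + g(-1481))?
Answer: 1/3326676 ≈ 3.0060e-7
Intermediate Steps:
D = -6 (D = (-7*1)*(12*(1/14)) = -7*6/7 = -6)
g(W) = -6
1/(3326682 + g(-1481)) = 1/(3326682 - 6) = 1/3326676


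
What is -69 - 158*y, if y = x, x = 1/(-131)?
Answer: -8881/131 ≈ -67.794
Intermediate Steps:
x = -1/131 ≈ -0.0076336
y = -1/131 ≈ -0.0076336
-69 - 158*y = -69 - 158*(-1/131) = -69 + 158/131 = -8881/131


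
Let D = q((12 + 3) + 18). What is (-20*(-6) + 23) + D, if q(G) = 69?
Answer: 212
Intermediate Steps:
D = 69
(-20*(-6) + 23) + D = (-20*(-6) + 23) + 69 = (120 + 23) + 69 = 143 + 69 = 212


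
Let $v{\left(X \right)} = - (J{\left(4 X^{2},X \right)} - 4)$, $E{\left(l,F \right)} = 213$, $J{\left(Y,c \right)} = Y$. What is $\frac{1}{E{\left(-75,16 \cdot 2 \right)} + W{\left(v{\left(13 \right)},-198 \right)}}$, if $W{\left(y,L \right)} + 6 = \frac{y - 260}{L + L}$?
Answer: $\frac{99}{20726} \approx 0.0047766$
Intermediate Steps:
$v{\left(X \right)} = 4 - 4 X^{2}$ ($v{\left(X \right)} = - (4 X^{2} - 4) = - (-4 + 4 X^{2}) = 4 - 4 X^{2}$)
$W{\left(y,L \right)} = -6 + \frac{-260 + y}{2 L}$ ($W{\left(y,L \right)} = -6 + \frac{y - 260}{L + L} = -6 + \frac{-260 + y}{2 L}$)
$\frac{1}{E{\left(-75,16 \cdot 2 \right)} + W{\left(v{\left(13 \right)},-198 \right)}} = \frac{1}{213 + \frac{-260 + \left(4 - 4 \cdot 13^{2}\right) - -2376}{2 \left(-198\right)}} = \frac{1}{213 + \frac{1}{2} \left(- \frac{1}{198}\right) \left(-260 + \left(4 - 676\right) + 2376\right)} = \frac{1}{213 + \frac{1}{2} \left(- \frac{1}{198}\right) \left(-260 - 672 + 2376\right)} = \frac{1}{213 + \frac{1}{2} \left(- \frac{1}{198}\right) 1444} = \frac{1}{213 - \frac{361}{99}} = \frac{1}{\frac{20726}{99}} = \frac{99}{20726}$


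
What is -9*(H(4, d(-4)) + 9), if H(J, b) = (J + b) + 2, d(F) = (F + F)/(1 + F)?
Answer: -159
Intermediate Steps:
d(F) = 2*F/(1 + F) (d(F) = (2*F)/(1 + F) = 2*F/(1 + F))
H(J, b) = 2 + J + b
-9*(H(4, d(-4)) + 9) = -9*((2 + 4 + 2*(-4)/(1 - 4)) + 9) = -9*((2 + 4 + 2*(-4)/(-3)) + 9) = -9*((2 + 4 + 2*(-4)*(-⅓)) + 9) = -9*((2 + 4 + 8/3) + 9) = -9*(26/3 + 9) = -9*53/3 = -159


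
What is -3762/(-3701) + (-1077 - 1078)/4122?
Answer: 7531309/15255522 ≈ 0.49368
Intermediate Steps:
-3762/(-3701) + (-1077 - 1078)/4122 = -3762*(-1/3701) - 2155*1/4122 = 3762/3701 - 2155/4122 = 7531309/15255522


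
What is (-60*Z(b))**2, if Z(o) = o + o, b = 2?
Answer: 57600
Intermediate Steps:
Z(o) = 2*o
(-60*Z(b))**2 = (-120*2)**2 = (-60*4)**2 = (-240)**2 = 57600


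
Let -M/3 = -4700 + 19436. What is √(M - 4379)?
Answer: I*√48587 ≈ 220.42*I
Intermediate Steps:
M = -44208 (M = -3*(-4700 + 19436) = -3*14736 = -44208)
√(M - 4379) = √(-44208 - 4379) = √(-48587) = I*√48587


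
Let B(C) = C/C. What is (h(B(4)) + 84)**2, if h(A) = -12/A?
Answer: 5184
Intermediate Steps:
B(C) = 1
(h(B(4)) + 84)**2 = (-12/1 + 84)**2 = (-12*1 + 84)**2 = (-12 + 84)**2 = 72**2 = 5184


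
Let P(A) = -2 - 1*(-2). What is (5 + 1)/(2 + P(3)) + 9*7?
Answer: 66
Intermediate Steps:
P(A) = 0 (P(A) = -2 + 2 = 0)
(5 + 1)/(2 + P(3)) + 9*7 = (5 + 1)/(2 + 0) + 9*7 = 6/2 + 63 = 6*(1/2) + 63 = 3 + 63 = 66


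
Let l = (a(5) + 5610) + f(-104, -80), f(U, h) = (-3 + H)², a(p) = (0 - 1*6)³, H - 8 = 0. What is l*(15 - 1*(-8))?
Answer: 124637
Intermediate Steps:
H = 8 (H = 8 + 0 = 8)
a(p) = -216 (a(p) = (0 - 6)³ = (-6)³ = -216)
f(U, h) = 25 (f(U, h) = (-3 + 8)² = 5² = 25)
l = 5419 (l = (-216 + 5610) + 25 = 5394 + 25 = 5419)
l*(15 - 1*(-8)) = 5419*(15 - 1*(-8)) = 5419*(15 + 8) = 5419*23 = 124637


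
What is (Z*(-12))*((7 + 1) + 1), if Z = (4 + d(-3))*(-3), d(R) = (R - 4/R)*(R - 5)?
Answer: 5616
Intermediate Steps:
d(R) = (-5 + R)*(R - 4/R) (d(R) = (R - 4/R)*(-5 + R) = (-5 + R)*(R - 4/R))
Z = -52 (Z = (4 + (-4 + (-3)**2 - 5*(-3) + 20/(-3)))*(-3) = (4 + (-4 + 9 + 15 + 20*(-1/3)))*(-3) = (4 + (-4 + 9 + 15 - 20/3))*(-3) = (4 + 40/3)*(-3) = (52/3)*(-3) = -52)
(Z*(-12))*((7 + 1) + 1) = (-52*(-12))*((7 + 1) + 1) = 624*(8 + 1) = 624*9 = 5616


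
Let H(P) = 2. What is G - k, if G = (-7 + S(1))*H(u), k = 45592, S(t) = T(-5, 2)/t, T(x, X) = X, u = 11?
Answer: -45602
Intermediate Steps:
S(t) = 2/t
G = -10 (G = (-7 + 2/1)*2 = (-7 + 2*1)*2 = (-7 + 2)*2 = -5*2 = -10)
G - k = -10 - 1*45592 = -10 - 45592 = -45602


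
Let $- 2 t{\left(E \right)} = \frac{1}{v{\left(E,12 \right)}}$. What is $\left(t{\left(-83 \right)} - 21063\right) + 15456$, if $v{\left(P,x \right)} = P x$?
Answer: $- \frac{11169143}{1992} \approx -5607.0$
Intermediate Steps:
$t{\left(E \right)} = - \frac{1}{24 E}$ ($t{\left(E \right)} = - \frac{1}{2 E 12} = - \frac{1}{2 \cdot 12 E} = - \frac{\frac{1}{12} \frac{1}{E}}{2} = - \frac{1}{24 E}$)
$\left(t{\left(-83 \right)} - 21063\right) + 15456 = \left(- \frac{1}{24 \left(-83\right)} - 21063\right) + 15456 = \left(\left(- \frac{1}{24}\right) \left(- \frac{1}{83}\right) - 21063\right) + 15456 = \left(\frac{1}{1992} - 21063\right) + 15456 = - \frac{41957495}{1992} + 15456 = - \frac{11169143}{1992}$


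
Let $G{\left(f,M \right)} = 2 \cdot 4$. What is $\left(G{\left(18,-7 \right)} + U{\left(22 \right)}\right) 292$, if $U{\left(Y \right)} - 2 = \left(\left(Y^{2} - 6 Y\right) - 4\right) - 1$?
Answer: $104244$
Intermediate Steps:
$G{\left(f,M \right)} = 8$
$U{\left(Y \right)} = -3 + Y^{2} - 6 Y$ ($U{\left(Y \right)} = 2 - \left(5 - Y^{2} + 6 Y\right) = -3 + Y^{2} - 6 Y$)
$\left(G{\left(18,-7 \right)} + U{\left(22 \right)}\right) 292 = \left(8 - \left(135 - 484\right)\right) 292 = \left(8 - -349\right) 292 = \left(8 + 349\right) 292 = 357 \cdot 292 = 104244$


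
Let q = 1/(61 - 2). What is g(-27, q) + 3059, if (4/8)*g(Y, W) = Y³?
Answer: -36307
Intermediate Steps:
q = 1/59 ≈ 0.016949
g(Y, W) = 2*Y³
g(-27, q) + 3059 = 2*(-27)³ + 3059 = 2*(-19683) + 3059 = -39366 + 3059 = -36307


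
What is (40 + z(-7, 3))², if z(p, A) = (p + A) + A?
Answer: 1521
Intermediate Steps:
z(p, A) = p + 2*A (z(p, A) = (A + p) + A = p + 2*A)
(40 + z(-7, 3))² = (40 + (-7 + 2*3))² = (40 + (-7 + 6))² = (40 - 1)² = 39² = 1521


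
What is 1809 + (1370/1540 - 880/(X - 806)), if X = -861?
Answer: 464766761/256718 ≈ 1810.4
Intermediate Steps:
1809 + (1370/1540 - 880/(X - 806)) = 1809 + (1370/1540 - 880/(-861 - 806)) = 1809 + (1370*(1/1540) - 880/(-1667)) = 1809 + (137/154 - 880*(-1/1667)) = 1809 + (137/154 + 880/1667) = 1809 + 363899/256718 = 464766761/256718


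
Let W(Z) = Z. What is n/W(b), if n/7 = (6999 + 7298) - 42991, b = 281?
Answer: -200858/281 ≈ -714.80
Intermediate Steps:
n = -200858 (n = 7*((6999 + 7298) - 42991) = 7*(14297 - 42991) = 7*(-28694) = -200858)
n/W(b) = -200858/281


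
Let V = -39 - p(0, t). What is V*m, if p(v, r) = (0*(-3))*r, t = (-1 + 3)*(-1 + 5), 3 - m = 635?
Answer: 24648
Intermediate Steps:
m = -632 (m = 3 - 1*635 = 3 - 635 = -632)
t = 8 (t = 2*4 = 8)
p(v, r) = 0 (p(v, r) = 0*r = 0)
V = -39 (V = -39 - 1*0 = -39 + 0 = -39)
V*m = -39*(-632) = 24648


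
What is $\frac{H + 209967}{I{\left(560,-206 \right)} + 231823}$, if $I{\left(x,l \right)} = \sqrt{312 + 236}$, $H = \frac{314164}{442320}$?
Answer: $\frac{5382519594428023}{5942779609522980} - \frac{23218229401 \sqrt{137}}{2971389804761490} \approx 0.90563$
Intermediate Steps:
$H = \frac{78541}{110580}$ ($H = 314164 \cdot \frac{1}{442320} = \frac{78541}{110580} \approx 0.71026$)
$I{\left(x,l \right)} = 2 \sqrt{137}$ ($I{\left(x,l \right)} = \sqrt{548} = 2 \sqrt{137}$)
$\frac{H + 209967}{I{\left(560,-206 \right)} + 231823} = \frac{\frac{78541}{110580} + 209967}{2 \sqrt{137} + 231823} = \frac{23218229401}{110580 \left(231823 + 2 \sqrt{137}\right)}$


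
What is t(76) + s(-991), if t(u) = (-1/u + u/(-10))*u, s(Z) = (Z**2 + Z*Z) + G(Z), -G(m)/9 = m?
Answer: 9862512/5 ≈ 1.9725e+6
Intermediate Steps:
G(m) = -9*m
s(Z) = -9*Z + 2*Z**2 (s(Z) = (Z**2 + Z*Z) - 9*Z = (Z**2 + Z**2) - 9*Z = 2*Z**2 - 9*Z = -9*Z + 2*Z**2)
t(u) = u*(-1/u - u/10) (t(u) = (-1/u + u*(-1/10))*u = (-1/u - u/10)*u = u*(-1/u - u/10))
t(76) + s(-991) = (-1 - 1/10*76**2) - 991*(-9 + 2*(-991)) = (-1 - 1/10*5776) - 991*(-9 - 1982) = (-1 - 2888/5) - 991*(-1991) = -2893/5 + 1973081 = 9862512/5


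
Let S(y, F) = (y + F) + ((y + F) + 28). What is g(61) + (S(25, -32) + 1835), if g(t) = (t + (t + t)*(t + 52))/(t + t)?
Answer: 3925/2 ≈ 1962.5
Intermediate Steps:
g(t) = (t + 2*t*(52 + t))/(2*t) (g(t) = (t + (2*t)*(52 + t))/((2*t)) = (t + 2*t*(52 + t))*(1/(2*t)) = (t + 2*t*(52 + t))/(2*t))
S(y, F) = 28 + 2*F + 2*y (S(y, F) = (F + y) + ((F + y) + 28) = (F + y) + (28 + F + y) = 28 + 2*F + 2*y)
g(61) + (S(25, -32) + 1835) = (105/2 + 61) + ((28 + 2*(-32) + 2*25) + 1835) = 227/2 + ((28 - 64 + 50) + 1835) = 227/2 + (14 + 1835) = 227/2 + 1849 = 3925/2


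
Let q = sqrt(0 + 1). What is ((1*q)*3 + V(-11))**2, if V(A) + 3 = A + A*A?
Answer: 12100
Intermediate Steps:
q = 1 (q = sqrt(1) = 1)
V(A) = -3 + A + A**2 (V(A) = -3 + (A + A*A) = -3 + (A + A**2) = -3 + A + A**2)
((1*q)*3 + V(-11))**2 = ((1*1)*3 + (-3 - 11 + (-11)**2))**2 = (1*3 + (-3 - 11 + 121))**2 = (3 + 107)**2 = 110**2 = 12100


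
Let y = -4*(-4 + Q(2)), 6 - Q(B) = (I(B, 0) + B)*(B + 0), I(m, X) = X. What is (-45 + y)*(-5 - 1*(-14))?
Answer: -333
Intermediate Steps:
Q(B) = 6 - B**2 (Q(B) = 6 - (0 + B)*(B + 0) = 6 - B*B = 6 - B**2)
y = 8 (y = -4*(-4 + (6 - 1*2**2)) = -4*(-4 + (6 - 1*4)) = -4*(-4 + (6 - 4)) = -4*(-4 + 2) = -4*(-2) = 8)
(-45 + y)*(-5 - 1*(-14)) = (-45 + 8)*(-5 - 1*(-14)) = -37*(-5 + 14) = -37*9 = -333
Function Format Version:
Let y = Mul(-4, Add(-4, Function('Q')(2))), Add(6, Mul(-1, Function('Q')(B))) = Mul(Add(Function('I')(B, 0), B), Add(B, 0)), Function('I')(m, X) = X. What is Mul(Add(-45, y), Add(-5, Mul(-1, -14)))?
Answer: -333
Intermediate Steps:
Function('Q')(B) = Add(6, Mul(-1, Pow(B, 2))) (Function('Q')(B) = Add(6, Mul(-1, Mul(Add(0, B), Add(B, 0)))) = Add(6, Mul(-1, Mul(B, B))) = Add(6, Mul(-1, Pow(B, 2))))
y = 8 (y = Mul(-4, Add(-4, Add(6, Mul(-1, Pow(2, 2))))) = Mul(-4, Add(-4, Add(6, Mul(-1, 4)))) = Mul(-4, Add(-4, Add(6, -4))) = Mul(-4, Add(-4, 2)) = Mul(-4, -2) = 8)
Mul(Add(-45, y), Add(-5, Mul(-1, -14))) = Mul(Add(-45, 8), Add(-5, Mul(-1, -14))) = Mul(-37, Add(-5, 14)) = Mul(-37, 9) = -333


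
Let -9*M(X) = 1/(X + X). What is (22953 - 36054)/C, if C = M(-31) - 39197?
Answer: 7310358/21871925 ≈ 0.33423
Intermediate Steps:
M(X) = -1/(18*X) (M(X) = -1/(9*(X + X)) = -1/(2*X)/9 = -1/(18*X))
C = -21871925/558 (C = -1/18/(-31) - 39197 = -1/18*(-1/31) - 39197 = 1/558 - 39197 = -21871925/558 ≈ -39197.)
(22953 - 36054)/C = (22953 - 36054)/(-21871925/558) = -13101*(-558/21871925) = 7310358/21871925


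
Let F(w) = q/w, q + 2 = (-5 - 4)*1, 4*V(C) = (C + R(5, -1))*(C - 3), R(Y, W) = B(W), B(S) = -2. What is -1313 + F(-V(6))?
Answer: -3928/3 ≈ -1309.3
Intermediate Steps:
R(Y, W) = -2
V(C) = (-3 + C)*(-2 + C)/4 (V(C) = ((C - 2)*(C - 3))/4 = ((-2 + C)*(-3 + C))/4 = ((-3 + C)*(-2 + C))/4 = (-3 + C)*(-2 + C)/4)
q = -11 (q = -2 + (-5 - 4)*1 = -2 - 9*1 = -2 - 9 = -11)
F(w) = -11/w
-1313 + F(-V(6)) = -1313 - 11*(-1/(3/2 - 5/4*6 + (¼)*6²)) = -1313 - 11*(-1/(3/2 - 15/2 + (¼)*36)) = -1313 - 11*(-1/(3/2 - 15/2 + 9)) = -1313 - 11/((-1*3)) = -1313 - 11/(-3) = -1313 - 11*(-⅓) = -1313 + 11/3 = -3928/3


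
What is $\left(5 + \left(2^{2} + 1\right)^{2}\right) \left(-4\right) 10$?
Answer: $-1200$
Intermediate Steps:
$\left(5 + \left(2^{2} + 1\right)^{2}\right) \left(-4\right) 10 = \left(5 + \left(4 + 1\right)^{2}\right) \left(-4\right) 10 = \left(5 + 5^{2}\right) \left(-4\right) 10 = \left(5 + 25\right) \left(-4\right) 10 = 30 \left(-4\right) 10 = \left(-120\right) 10 = -1200$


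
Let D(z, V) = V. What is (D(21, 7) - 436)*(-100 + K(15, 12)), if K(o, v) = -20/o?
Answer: 43472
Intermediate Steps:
(D(21, 7) - 436)*(-100 + K(15, 12)) = (7 - 436)*(-100 - 20/15) = -429*(-100 - 20*1/15) = -429*(-100 - 4/3) = -429*(-304/3) = 43472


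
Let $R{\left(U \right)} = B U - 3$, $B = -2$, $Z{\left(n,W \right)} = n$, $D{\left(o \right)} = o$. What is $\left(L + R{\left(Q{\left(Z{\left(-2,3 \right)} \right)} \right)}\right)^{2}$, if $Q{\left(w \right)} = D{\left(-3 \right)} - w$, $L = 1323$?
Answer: $1747684$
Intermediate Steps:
$Q{\left(w \right)} = -3 - w$
$R{\left(U \right)} = -3 - 2 U$ ($R{\left(U \right)} = - 2 U - 3 = -3 - 2 U$)
$\left(L + R{\left(Q{\left(Z{\left(-2,3 \right)} \right)} \right)}\right)^{2} = \left(1323 - \left(3 + 2 \left(-3 - -2\right)\right)\right)^{2} = \left(1323 - \left(3 + 2 \left(-3 + 2\right)\right)\right)^{2} = \left(1323 - 1\right)^{2} = 1322^{2} = 1747684$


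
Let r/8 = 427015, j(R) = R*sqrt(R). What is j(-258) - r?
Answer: -3416120 - 258*I*sqrt(258) ≈ -3.4161e+6 - 4144.1*I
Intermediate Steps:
j(R) = R**(3/2)
r = 3416120 (r = 8*427015 = 3416120)
j(-258) - r = (-258)**(3/2) - 1*3416120 = -258*I*sqrt(258) - 3416120 = -3416120 - 258*I*sqrt(258)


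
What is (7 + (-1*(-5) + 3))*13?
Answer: 195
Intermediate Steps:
(7 + (-1*(-5) + 3))*13 = (7 + (5 + 3))*13 = (7 + 8)*13 = 15*13 = 195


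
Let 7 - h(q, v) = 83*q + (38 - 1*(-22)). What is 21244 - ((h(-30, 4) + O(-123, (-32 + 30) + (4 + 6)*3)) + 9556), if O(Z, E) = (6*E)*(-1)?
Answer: 9419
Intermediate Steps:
O(Z, E) = -6*E
h(q, v) = -53 - 83*q (h(q, v) = 7 - (83*q + (38 - 1*(-22))) = 7 - (83*q + (38 + 22)) = 7 - (83*q + 60) = 7 - (60 + 83*q) = 7 + (-60 - 83*q) = -53 - 83*q)
21244 - ((h(-30, 4) + O(-123, (-32 + 30) + (4 + 6)*3)) + 9556) = 21244 - (((-53 - 83*(-30)) - 6*((-32 + 30) + (4 + 6)*3)) + 9556) = 21244 - (((-53 + 2490) - 6*(-2 + 10*3)) + 9556) = 21244 - ((2437 - 6*(-2 + 30)) + 9556) = 21244 - ((2437 - 6*28) + 9556) = 21244 - ((2437 - 168) + 9556) = 21244 - (2269 + 9556) = 21244 - 1*11825 = 21244 - 11825 = 9419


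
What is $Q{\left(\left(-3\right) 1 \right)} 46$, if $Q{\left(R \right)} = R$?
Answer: $-138$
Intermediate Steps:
$Q{\left(\left(-3\right) 1 \right)} 46 = \left(-3\right) 1 \cdot 46 = \left(-3\right) 46 = -138$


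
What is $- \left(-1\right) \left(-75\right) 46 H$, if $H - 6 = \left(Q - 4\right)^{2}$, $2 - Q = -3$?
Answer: $-24150$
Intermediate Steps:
$Q = 5$ ($Q = 2 - -3 = 2 + 3 = 5$)
$H = 7$ ($H = 6 + \left(5 - 4\right)^{2} = 6 + 1^{2} = 6 + 1 = 7$)
$- \left(-1\right) \left(-75\right) 46 H = - \left(-1\right) \left(-75\right) 46 \cdot 7 = \left(-1\right) 75 \cdot 46 \cdot 7 = \left(-75\right) 46 \cdot 7 = \left(-3450\right) 7 = -24150$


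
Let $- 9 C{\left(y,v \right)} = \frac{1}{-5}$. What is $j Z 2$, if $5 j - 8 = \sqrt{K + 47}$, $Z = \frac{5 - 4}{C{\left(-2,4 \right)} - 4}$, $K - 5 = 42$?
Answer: $- \frac{144}{179} - \frac{18 \sqrt{94}}{179} \approx -1.7794$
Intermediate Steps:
$K = 47$ ($K = 5 + 42 = 47$)
$C{\left(y,v \right)} = \frac{1}{45}$ ($C{\left(y,v \right)} = - \frac{1}{9 \left(-5\right)} = \left(- \frac{1}{9}\right) \left(- \frac{1}{5}\right) = \frac{1}{45}$)
$Z = - \frac{45}{179}$ ($Z = \frac{5 - 4}{\frac{1}{45} - 4} = 1 \frac{1}{- \frac{179}{45}} = 1 \left(- \frac{45}{179}\right) = - \frac{45}{179} \approx -0.2514$)
$j = \frac{8}{5} + \frac{\sqrt{94}}{5}$ ($j = \frac{8}{5} + \frac{\sqrt{47 + 47}}{5} = \frac{8}{5} + \frac{\sqrt{94}}{5} \approx 3.5391$)
$j Z 2 = \left(\frac{8}{5} + \frac{\sqrt{94}}{5}\right) \left(\left(- \frac{45}{179}\right) 2\right) = \left(\frac{8}{5} + \frac{\sqrt{94}}{5}\right) \left(- \frac{90}{179}\right) = - \frac{144}{179} - \frac{18 \sqrt{94}}{179}$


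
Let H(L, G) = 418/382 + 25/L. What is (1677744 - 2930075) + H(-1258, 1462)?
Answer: -300907329871/240278 ≈ -1.2523e+6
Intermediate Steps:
H(L, G) = 209/191 + 25/L (H(L, G) = 418*(1/382) + 25/L = 209/191 + 25/L)
(1677744 - 2930075) + H(-1258, 1462) = (1677744 - 2930075) + (209/191 + 25/(-1258)) = -1252331 + (209/191 + 25*(-1/1258)) = -1252331 + (209/191 - 25/1258) = -1252331 + 258147/240278 = -300907329871/240278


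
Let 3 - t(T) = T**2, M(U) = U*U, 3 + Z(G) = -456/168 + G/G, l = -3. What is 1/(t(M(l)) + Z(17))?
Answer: -7/579 ≈ -0.012090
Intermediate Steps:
Z(G) = -33/7 (Z(G) = -3 + (-456/168 + G/G) = -3 + (-456*1/168 + 1) = -3 + (-19/7 + 1) = -3 - 12/7 = -33/7)
M(U) = U**2
t(T) = 3 - T**2
1/(t(M(l)) + Z(17)) = 1/((3 - ((-3)**2)**2) - 33/7) = 1/((3 - 1*9**2) - 33/7) = 1/((3 - 1*81) - 33/7) = 1/((3 - 81) - 33/7) = 1/(-78 - 33/7) = 1/(-579/7) = -7/579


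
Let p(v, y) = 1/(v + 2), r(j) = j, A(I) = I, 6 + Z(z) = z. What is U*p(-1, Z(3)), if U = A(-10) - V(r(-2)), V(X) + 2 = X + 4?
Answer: -10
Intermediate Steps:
Z(z) = -6 + z
p(v, y) = 1/(2 + v)
V(X) = 2 + X (V(X) = -2 + (X + 4) = -2 + (4 + X) = 2 + X)
U = -10 (U = -10 - (2 - 2) = -10 - 1*0 = -10 + 0 = -10)
U*p(-1, Z(3)) = -10/(2 - 1) = -10/1 = -10*1 = -10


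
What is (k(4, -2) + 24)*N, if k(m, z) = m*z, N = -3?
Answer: -48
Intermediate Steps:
(k(4, -2) + 24)*N = (4*(-2) + 24)*(-3) = (-8 + 24)*(-3) = 16*(-3) = -48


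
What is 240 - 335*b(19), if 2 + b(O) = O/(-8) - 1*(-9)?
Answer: -10475/8 ≈ -1309.4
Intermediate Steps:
b(O) = 7 - O/8 (b(O) = -2 + (O/(-8) - 1*(-9)) = -2 + (O*(-⅛) + 9) = -2 + (-O/8 + 9) = -2 + (9 - O/8) = 7 - O/8)
240 - 335*b(19) = 240 - 335*(7 - ⅛*19) = 240 - 335*(7 - 19/8) = 240 - 335*37/8 = 240 - 12395/8 = -10475/8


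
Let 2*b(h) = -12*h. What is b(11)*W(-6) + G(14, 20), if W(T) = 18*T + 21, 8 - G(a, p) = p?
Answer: 5730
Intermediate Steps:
G(a, p) = 8 - p
b(h) = -6*h (b(h) = (-12*h)/2 = -6*h)
W(T) = 21 + 18*T
b(11)*W(-6) + G(14, 20) = (-6*11)*(21 + 18*(-6)) + (8 - 1*20) = -66*(21 - 108) + (8 - 20) = -66*(-87) - 12 = 5742 - 12 = 5730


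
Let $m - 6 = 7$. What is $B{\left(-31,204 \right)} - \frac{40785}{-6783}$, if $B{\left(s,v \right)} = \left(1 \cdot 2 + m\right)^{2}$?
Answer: $\frac{522320}{2261} \approx 231.01$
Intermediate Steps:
$m = 13$ ($m = 6 + 7 = 13$)
$B{\left(s,v \right)} = 225$ ($B{\left(s,v \right)} = \left(1 \cdot 2 + 13\right)^{2} = \left(2 + 13\right)^{2} = 15^{2} = 225$)
$B{\left(-31,204 \right)} - \frac{40785}{-6783} = 225 - \frac{40785}{-6783} = 225 - 40785 \left(- \frac{1}{6783}\right) = 225 - - \frac{13595}{2261} = 225 + \frac{13595}{2261} = \frac{522320}{2261}$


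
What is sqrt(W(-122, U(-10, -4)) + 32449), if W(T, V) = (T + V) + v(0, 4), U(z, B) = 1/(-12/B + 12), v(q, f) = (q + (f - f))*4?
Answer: sqrt(7273590)/15 ≈ 179.80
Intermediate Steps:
v(q, f) = 4*q (v(q, f) = (q + 0)*4 = q*4 = 4*q)
U(z, B) = 1/(12 - 12/B)
W(T, V) = T + V (W(T, V) = (T + V) + 4*0 = (T + V) + 0 = T + V)
sqrt(W(-122, U(-10, -4)) + 32449) = sqrt((-122 + (1/12)*(-4)/(-1 - 4)) + 32449) = sqrt((-122 + (1/12)*(-4)/(-5)) + 32449) = sqrt((-122 + (1/12)*(-4)*(-1/5)) + 32449) = sqrt((-122 + 1/15) + 32449) = sqrt(-1829/15 + 32449) = sqrt(484906/15) = sqrt(7273590)/15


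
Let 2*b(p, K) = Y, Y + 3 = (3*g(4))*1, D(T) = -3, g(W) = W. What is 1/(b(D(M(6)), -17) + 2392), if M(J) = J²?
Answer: 2/4793 ≈ 0.00041728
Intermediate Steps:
Y = 9 (Y = -3 + (3*4)*1 = -3 + 12*1 = -3 + 12 = 9)
b(p, K) = 9/2 (b(p, K) = (½)*9 = 9/2)
1/(b(D(M(6)), -17) + 2392) = 1/(9/2 + 2392) = 1/(4793/2) = 2/4793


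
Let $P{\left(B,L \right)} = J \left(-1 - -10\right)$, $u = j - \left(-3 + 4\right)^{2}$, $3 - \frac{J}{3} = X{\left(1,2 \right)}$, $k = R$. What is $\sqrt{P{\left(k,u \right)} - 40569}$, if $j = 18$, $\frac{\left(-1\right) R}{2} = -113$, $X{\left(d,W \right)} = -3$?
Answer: $i \sqrt{40407} \approx 201.01 i$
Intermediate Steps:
$R = 226$ ($R = \left(-2\right) \left(-113\right) = 226$)
$k = 226$
$J = 18$ ($J = 9 - -9 = 9 + 9 = 18$)
$u = 17$ ($u = 18 - \left(-3 + 4\right)^{2} = 18 - 1^{2} = 18 - 1 = 17$)
$P{\left(B,L \right)} = 162$ ($P{\left(B,L \right)} = 18 \left(-1 - -10\right) = 18 \left(-1 + 10\right) = 18 \cdot 9 = 162$)
$\sqrt{P{\left(k,u \right)} - 40569} = \sqrt{162 - 40569} = \sqrt{-40407} = i \sqrt{40407}$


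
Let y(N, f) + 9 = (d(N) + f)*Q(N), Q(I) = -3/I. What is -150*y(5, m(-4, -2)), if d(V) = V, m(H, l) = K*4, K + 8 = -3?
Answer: -2160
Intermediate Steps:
K = -11 (K = -8 - 3 = -11)
m(H, l) = -44 (m(H, l) = -11*4 = -44)
y(N, f) = -9 - 3*(N + f)/N (y(N, f) = -9 + (N + f)*(-3/N) = -9 - 3*(N + f)/N)
-150*y(5, m(-4, -2)) = -150*(-12 - 3*(-44)/5) = -150*(-12 - 3*(-44)*⅕) = -150*(-12 + 132/5) = -150*72/5 = -2160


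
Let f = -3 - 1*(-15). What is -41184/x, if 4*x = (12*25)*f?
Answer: -1144/25 ≈ -45.760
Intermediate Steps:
f = 12 (f = -3 + 15 = 12)
x = 900 (x = ((12*25)*12)/4 = (300*12)/4 = (1/4)*3600 = 900)
-41184/x = -41184/900 = -41184*1/900 = -1144/25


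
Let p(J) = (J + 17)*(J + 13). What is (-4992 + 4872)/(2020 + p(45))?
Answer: -5/234 ≈ -0.021368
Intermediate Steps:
p(J) = (13 + J)*(17 + J) (p(J) = (17 + J)*(13 + J) = (13 + J)*(17 + J))
(-4992 + 4872)/(2020 + p(45)) = (-4992 + 4872)/(2020 + (221 + 45**2 + 30*45)) = -120/(2020 + (221 + 2025 + 1350)) = -120/(2020 + 3596) = -120/5616 = -120*1/5616 = -5/234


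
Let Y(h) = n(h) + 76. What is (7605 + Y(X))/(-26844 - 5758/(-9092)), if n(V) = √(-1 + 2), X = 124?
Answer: -34922372/122029945 ≈ -0.28618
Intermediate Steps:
n(V) = 1 (n(V) = √1 = 1)
Y(h) = 77 (Y(h) = 1 + 76 = 77)
(7605 + Y(X))/(-26844 - 5758/(-9092)) = (7605 + 77)/(-26844 - 5758/(-9092)) = 7682/(-26844 - 5758*(-1/9092)) = 7682/(-26844 + 2879/4546) = 7682/(-122029945/4546) = 7682*(-4546/122029945) = -34922372/122029945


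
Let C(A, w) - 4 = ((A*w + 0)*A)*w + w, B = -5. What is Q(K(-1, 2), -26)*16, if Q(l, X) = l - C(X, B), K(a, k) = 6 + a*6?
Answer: -270384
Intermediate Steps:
K(a, k) = 6 + 6*a
C(A, w) = 4 + w + A²*w² (C(A, w) = 4 + (((A*w + 0)*A)*w + w) = 4 + (((A*w)*A)*w + w) = 4 + ((w*A²)*w + w) = 4 + (A²*w² + w) = 4 + (w + A²*w²) = 4 + w + A²*w²)
Q(l, X) = 1 + l - 25*X² (Q(l, X) = l - (4 - 5 + X²*(-5)²) = l - (4 - 5 + X²*25) = l - (4 - 5 + 25*X²) = l - (-1 + 25*X²) = l + (1 - 25*X²) = 1 + l - 25*X²)
Q(K(-1, 2), -26)*16 = (1 + (6 + 6*(-1)) - 25*(-26)²)*16 = (1 + (6 - 6) - 25*676)*16 = (1 + 0 - 16900)*16 = -16899*16 = -270384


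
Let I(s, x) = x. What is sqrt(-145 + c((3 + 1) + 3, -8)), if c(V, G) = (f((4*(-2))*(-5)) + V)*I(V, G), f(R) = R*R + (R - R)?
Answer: I*sqrt(13001) ≈ 114.02*I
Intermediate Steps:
f(R) = R**2 (f(R) = R**2 + 0 = R**2)
c(V, G) = G*(1600 + V) (c(V, G) = (((4*(-2))*(-5))**2 + V)*G = ((-8*(-5))**2 + V)*G = (40**2 + V)*G = (1600 + V)*G = G*(1600 + V))
sqrt(-145 + c((3 + 1) + 3, -8)) = sqrt(-145 - 8*(1600 + ((3 + 1) + 3))) = sqrt(-145 - 8*(1600 + (4 + 3))) = sqrt(-145 - 8*(1600 + 7)) = sqrt(-145 - 8*1607) = sqrt(-145 - 12856) = sqrt(-13001) = I*sqrt(13001)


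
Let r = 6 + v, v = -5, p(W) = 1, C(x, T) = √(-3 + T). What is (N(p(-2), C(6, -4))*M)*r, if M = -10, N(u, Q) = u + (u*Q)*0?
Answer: -10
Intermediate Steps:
N(u, Q) = u (N(u, Q) = u + (Q*u)*0 = u + 0 = u)
r = 1 (r = 6 - 5 = 1)
(N(p(-2), C(6, -4))*M)*r = (1*(-10))*1 = -10*1 = -10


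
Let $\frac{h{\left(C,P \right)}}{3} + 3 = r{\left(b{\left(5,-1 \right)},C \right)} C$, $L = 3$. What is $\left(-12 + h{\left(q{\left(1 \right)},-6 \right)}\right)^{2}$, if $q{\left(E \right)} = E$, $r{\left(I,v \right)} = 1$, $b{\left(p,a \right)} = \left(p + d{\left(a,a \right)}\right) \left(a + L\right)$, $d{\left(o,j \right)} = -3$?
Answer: $324$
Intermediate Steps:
$b{\left(p,a \right)} = \left(-3 + p\right) \left(3 + a\right)$ ($b{\left(p,a \right)} = \left(p - 3\right) \left(a + 3\right) = \left(-3 + p\right) \left(3 + a\right)$)
$h{\left(C,P \right)} = -9 + 3 C$ ($h{\left(C,P \right)} = -9 + 3 \cdot 1 C = -9 + 3 C$)
$\left(-12 + h{\left(q{\left(1 \right)},-6 \right)}\right)^{2} = \left(-12 + \left(-9 + 3 \cdot 1\right)\right)^{2} = \left(-12 + \left(-9 + 3\right)\right)^{2} = \left(-12 - 6\right)^{2} = \left(-18\right)^{2} = 324$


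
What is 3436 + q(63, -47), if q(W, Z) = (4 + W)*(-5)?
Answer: 3101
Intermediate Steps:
q(W, Z) = -20 - 5*W
3436 + q(63, -47) = 3436 + (-20 - 5*63) = 3436 + (-20 - 315) = 3436 - 335 = 3101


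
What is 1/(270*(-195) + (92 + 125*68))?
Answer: -1/44058 ≈ -2.2697e-5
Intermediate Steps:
1/(270*(-195) + (92 + 125*68)) = 1/(-52650 + (92 + 8500)) = 1/(-52650 + 8592) = 1/(-44058) = -1/44058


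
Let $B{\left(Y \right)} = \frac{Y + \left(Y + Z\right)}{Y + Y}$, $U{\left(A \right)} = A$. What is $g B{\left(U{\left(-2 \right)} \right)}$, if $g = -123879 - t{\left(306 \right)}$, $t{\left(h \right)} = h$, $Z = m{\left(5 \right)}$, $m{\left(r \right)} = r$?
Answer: $\frac{124185}{4} \approx 31046.0$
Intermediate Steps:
$Z = 5$
$g = -124185$ ($g = -123879 - 306 = -124185$)
$B{\left(Y \right)} = \frac{5 + 2 Y}{2 Y}$ ($B{\left(Y \right)} = \frac{Y + \left(Y + 5\right)}{Y + Y} = \frac{Y + \left(5 + Y\right)}{2 Y} = \left(5 + 2 Y\right) \frac{1}{2 Y} = \frac{5 + 2 Y}{2 Y}$)
$g B{\left(U{\left(-2 \right)} \right)} = - 124185 \frac{\frac{5}{2} - 2}{-2} = - 124185 \left(\left(- \frac{1}{2}\right) \frac{1}{2}\right) = \left(-124185\right) \left(- \frac{1}{4}\right) = \frac{124185}{4}$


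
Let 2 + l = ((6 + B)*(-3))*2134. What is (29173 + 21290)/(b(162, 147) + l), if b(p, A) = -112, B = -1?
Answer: -16821/10708 ≈ -1.5709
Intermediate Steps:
l = -32012 (l = -2 + ((6 - 1)*(-3))*2134 = -2 + (5*(-3))*2134 = -2 - 15*2134 = -2 - 32010 = -32012)
(29173 + 21290)/(b(162, 147) + l) = (29173 + 21290)/(-112 - 32012) = 50463/(-32124) = 50463*(-1/32124) = -16821/10708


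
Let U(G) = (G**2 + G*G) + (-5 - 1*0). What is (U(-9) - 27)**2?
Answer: 16900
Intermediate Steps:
U(G) = -5 + 2*G**2 (U(G) = (G**2 + G**2) + (-5 + 0) = 2*G**2 - 5 = -5 + 2*G**2)
(U(-9) - 27)**2 = ((-5 + 2*(-9)**2) - 27)**2 = ((-5 + 2*81) - 27)**2 = ((-5 + 162) - 27)**2 = (157 - 27)**2 = 130**2 = 16900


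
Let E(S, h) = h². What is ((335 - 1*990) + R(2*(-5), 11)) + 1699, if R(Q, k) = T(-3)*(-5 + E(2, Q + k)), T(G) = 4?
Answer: 1028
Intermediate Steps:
R(Q, k) = -20 + 4*(Q + k)² (R(Q, k) = 4*(-5 + (Q + k)²) = -20 + 4*(Q + k)²)
((335 - 1*990) + R(2*(-5), 11)) + 1699 = ((335 - 1*990) + (-20 + 4*(2*(-5) + 11)²)) + 1699 = ((335 - 990) + (-20 + 4*(-10 + 11)²)) + 1699 = (-655 + (-20 + 4*1²)) + 1699 = (-655 + (-20 + 4*1)) + 1699 = (-655 + (-20 + 4)) + 1699 = (-655 - 16) + 1699 = -671 + 1699 = 1028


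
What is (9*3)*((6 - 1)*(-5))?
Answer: -675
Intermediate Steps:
(9*3)*((6 - 1)*(-5)) = 27*(5*(-5)) = 27*(-25) = -675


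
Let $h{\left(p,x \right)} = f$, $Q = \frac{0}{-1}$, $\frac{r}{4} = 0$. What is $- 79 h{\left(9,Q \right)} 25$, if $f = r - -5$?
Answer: $-9875$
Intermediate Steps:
$r = 0$ ($r = 4 \cdot 0 = 0$)
$Q = 0$ ($Q = 0 \left(-1\right) = 0$)
$f = 5$ ($f = 0 - -5 = 0 + 5 = 5$)
$h{\left(p,x \right)} = 5$
$- 79 h{\left(9,Q \right)} 25 = \left(-79\right) 5 \cdot 25 = \left(-395\right) 25 = -9875$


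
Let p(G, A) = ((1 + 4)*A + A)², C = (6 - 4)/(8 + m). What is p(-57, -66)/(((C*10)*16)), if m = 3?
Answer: 107811/20 ≈ 5390.5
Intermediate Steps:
C = 2/11 (C = (6 - 4)/(8 + 3) = 2/11 ≈ 0.18182)
p(G, A) = 36*A² (p(G, A) = (5*A + A)² = (6*A)² = 36*A²)
p(-57, -66)/(((C*10)*16)) = (36*(-66)²)/((((2/11)*10)*16)) = (36*4356)/(((20/11)*16)) = 156816/(320/11) = 156816*(11/320) = 107811/20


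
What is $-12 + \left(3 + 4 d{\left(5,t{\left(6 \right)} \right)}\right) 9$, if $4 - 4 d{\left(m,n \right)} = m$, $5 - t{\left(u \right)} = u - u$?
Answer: $6$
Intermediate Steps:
$t{\left(u \right)} = 5$ ($t{\left(u \right)} = 5 - \left(u - u\right) = 5 - 0 = 5 + 0 = 5$)
$d{\left(m,n \right)} = 1 - \frac{m}{4}$
$-12 + \left(3 + 4 d{\left(5,t{\left(6 \right)} \right)}\right) 9 = -12 + \left(3 + 4 \left(1 - \frac{5}{4}\right)\right) 9 = -12 + \left(3 + 4 \left(- \frac{1}{4}\right)\right) 9 = -12 + \left(3 - 1\right) 9 = -12 + 2 \cdot 9 = -12 + 18 = 6$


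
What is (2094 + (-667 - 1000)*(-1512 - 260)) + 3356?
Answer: 2959374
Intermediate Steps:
(2094 + (-667 - 1000)*(-1512 - 260)) + 3356 = (2094 - 1667*(-1772)) + 3356 = (2094 + 2953924) + 3356 = 2956018 + 3356 = 2959374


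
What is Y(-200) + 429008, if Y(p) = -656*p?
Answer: 560208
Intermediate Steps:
Y(-200) + 429008 = -656*(-200) + 429008 = 131200 + 429008 = 560208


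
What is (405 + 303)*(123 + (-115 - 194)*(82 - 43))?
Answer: -8445024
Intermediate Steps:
(405 + 303)*(123 + (-115 - 194)*(82 - 43)) = 708*(123 - 309*39) = 708*(123 - 12051) = 708*(-11928) = -8445024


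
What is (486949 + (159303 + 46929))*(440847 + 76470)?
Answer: 358594315377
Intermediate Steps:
(486949 + (159303 + 46929))*(440847 + 76470) = (486949 + 206232)*517317 = 693181*517317 = 358594315377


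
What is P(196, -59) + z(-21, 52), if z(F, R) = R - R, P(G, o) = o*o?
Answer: 3481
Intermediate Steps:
P(G, o) = o²
z(F, R) = 0
P(196, -59) + z(-21, 52) = (-59)² + 0 = 3481 + 0 = 3481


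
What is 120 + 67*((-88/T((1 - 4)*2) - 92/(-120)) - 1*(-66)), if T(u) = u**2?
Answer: 398663/90 ≈ 4429.6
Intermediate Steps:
120 + 67*((-88/T((1 - 4)*2) - 92/(-120)) - 1*(-66)) = 120 + 67*((-88*1/(4*(1 - 4)**2) - 92/(-120)) - 1*(-66)) = 120 + 67*((-88/((-3*2)**2) - 92*(-1/120)) + 66) = 120 + 67*((-88/((-6)**2) + 23/30) + 66) = 120 + 67*((-88/36 + 23/30) + 66) = 120 + 67*((-88*1/36 + 23/30) + 66) = 120 + 67*((-22/9 + 23/30) + 66) = 120 + 67*(-151/90 + 66) = 120 + 67*(5789/90) = 120 + 387863/90 = 398663/90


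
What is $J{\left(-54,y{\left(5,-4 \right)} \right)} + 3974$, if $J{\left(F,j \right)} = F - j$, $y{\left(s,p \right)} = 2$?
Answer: $3918$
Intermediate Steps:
$J{\left(-54,y{\left(5,-4 \right)} \right)} + 3974 = \left(-54 - 2\right) + 3974 = -56 + 3974 = 3918$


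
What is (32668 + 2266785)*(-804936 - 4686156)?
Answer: -12626507972676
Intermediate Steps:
(32668 + 2266785)*(-804936 - 4686156) = 2299453*(-5491092) = -12626507972676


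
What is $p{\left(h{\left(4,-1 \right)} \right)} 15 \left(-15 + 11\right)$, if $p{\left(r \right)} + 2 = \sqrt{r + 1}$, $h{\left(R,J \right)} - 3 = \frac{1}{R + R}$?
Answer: $120 - 15 \sqrt{66} \approx -1.8606$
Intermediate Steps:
$h{\left(R,J \right)} = 3 + \frac{1}{2 R}$ ($h{\left(R,J \right)} = 3 + \frac{1}{R + R} = 3 + \frac{1}{2 R}$)
$p{\left(r \right)} = -2 + \sqrt{1 + r}$ ($p{\left(r \right)} = -2 + \sqrt{r + 1} = -2 + \sqrt{1 + r}$)
$p{\left(h{\left(4,-1 \right)} \right)} 15 \left(-15 + 11\right) = \left(-2 + \sqrt{1 + \left(3 + \frac{1}{2 \cdot 4}\right)}\right) 15 \left(-15 + 11\right) = \left(-2 + \sqrt{1 + \left(3 + \frac{1}{2} \cdot \frac{1}{4}\right)}\right) 15 \left(-4\right) = \left(-2 + \sqrt{1 + \left(3 + \frac{1}{8}\right)}\right) \left(-60\right) = \left(-2 + \sqrt{1 + \frac{25}{8}}\right) \left(-60\right) = \left(-2 + \sqrt{\frac{33}{8}}\right) \left(-60\right) = \left(-2 + \frac{\sqrt{66}}{4}\right) \left(-60\right) = 120 - 15 \sqrt{66}$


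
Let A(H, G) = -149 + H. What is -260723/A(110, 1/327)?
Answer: 260723/39 ≈ 6685.2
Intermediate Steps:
-260723/A(110, 1/327) = -260723/(-149 + 110) = -260723/(-39) = -260723*(-1/39) = 260723/39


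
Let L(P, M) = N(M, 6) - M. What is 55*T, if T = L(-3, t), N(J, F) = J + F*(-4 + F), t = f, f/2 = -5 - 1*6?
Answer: 660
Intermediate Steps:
f = -22 (f = 2*(-5 - 1*6) = 2*(-5 - 6) = 2*(-11) = -22)
t = -22
L(P, M) = 12 (L(P, M) = (M + 6² - 4*6) - M = (M + 36 - 24) - M = (12 + M) - M = 12)
T = 12
55*T = 55*12 = 660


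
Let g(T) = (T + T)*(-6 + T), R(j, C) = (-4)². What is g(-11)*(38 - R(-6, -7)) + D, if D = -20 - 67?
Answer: 8141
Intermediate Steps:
R(j, C) = 16
D = -87
g(T) = 2*T*(-6 + T) (g(T) = (2*T)*(-6 + T) = 2*T*(-6 + T))
g(-11)*(38 - R(-6, -7)) + D = (2*(-11)*(-6 - 11))*(38 - 1*16) - 87 = (2*(-11)*(-17))*(38 - 16) - 87 = 374*22 - 87 = 8228 - 87 = 8141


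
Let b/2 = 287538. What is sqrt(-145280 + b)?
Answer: 2*sqrt(107449) ≈ 655.59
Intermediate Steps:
b = 575076 (b = 2*287538 = 575076)
sqrt(-145280 + b) = sqrt(-145280 + 575076) = sqrt(429796) = 2*sqrt(107449)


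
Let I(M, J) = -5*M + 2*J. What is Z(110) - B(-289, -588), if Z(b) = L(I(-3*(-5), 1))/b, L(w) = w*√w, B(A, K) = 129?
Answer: -129 - 73*I*√73/110 ≈ -129.0 - 5.6701*I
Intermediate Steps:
L(w) = w^(3/2)
Z(b) = -73*I*√73/b (Z(b) = (-(-15)*(-5) + 2*1)^(3/2)/b = (-5*15 + 2)^(3/2)/b = (-75 + 2)^(3/2)/b = (-73)^(3/2)/b = (-73*I*√73)/b = -73*I*√73/b)
Z(110) - B(-289, -588) = -73*I*√73/110 - 1*129 = -73*I*√73*1/110 - 129 = -73*I*√73/110 - 129 = -129 - 73*I*√73/110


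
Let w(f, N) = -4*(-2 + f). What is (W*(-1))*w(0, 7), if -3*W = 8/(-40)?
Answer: -8/15 ≈ -0.53333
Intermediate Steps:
W = 1/15 (W = -8/(3*(-40)) = -8*(-1)/(3*40) = -⅓*(-⅕) = 1/15 ≈ 0.066667)
w(f, N) = 8 - 4*f
(W*(-1))*w(0, 7) = ((1/15)*(-1))*(8 - 4*0) = -(8 + 0)/15 = -1/15*8 = -8/15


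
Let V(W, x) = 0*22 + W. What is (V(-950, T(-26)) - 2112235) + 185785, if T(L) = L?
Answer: -1927400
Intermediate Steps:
V(W, x) = W (V(W, x) = 0 + W = W)
(V(-950, T(-26)) - 2112235) + 185785 = (-950 - 2112235) + 185785 = -2113185 + 185785 = -1927400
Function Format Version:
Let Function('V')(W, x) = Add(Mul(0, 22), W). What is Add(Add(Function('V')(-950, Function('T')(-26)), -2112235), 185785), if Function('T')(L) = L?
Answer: -1927400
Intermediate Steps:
Function('V')(W, x) = W (Function('V')(W, x) = Add(0, W) = W)
Add(Add(Function('V')(-950, Function('T')(-26)), -2112235), 185785) = Add(Add(-950, -2112235), 185785) = Add(-2113185, 185785) = -1927400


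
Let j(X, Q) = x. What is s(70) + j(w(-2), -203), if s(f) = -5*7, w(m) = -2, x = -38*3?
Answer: -149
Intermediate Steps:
x = -114
s(f) = -35
j(X, Q) = -114
s(70) + j(w(-2), -203) = -35 - 114 = -149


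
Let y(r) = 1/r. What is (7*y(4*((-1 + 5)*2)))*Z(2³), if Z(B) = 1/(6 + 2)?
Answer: 7/256 ≈ 0.027344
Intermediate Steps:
y(r) = 1/r
Z(B) = ⅛ (Z(B) = 1/8 = ⅛)
(7*y(4*((-1 + 5)*2)))*Z(2³) = (7/((4*((-1 + 5)*2))))*(⅛) = (7/((4*(4*2))))*(⅛) = (7/((4*8)))*(⅛) = (7/32)*(⅛) = 7/256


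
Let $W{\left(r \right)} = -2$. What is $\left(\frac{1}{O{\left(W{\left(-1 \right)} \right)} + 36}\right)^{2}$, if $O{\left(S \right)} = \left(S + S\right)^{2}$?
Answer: $\frac{1}{2704} \approx 0.00036982$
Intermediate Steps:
$O{\left(S \right)} = 4 S^{2}$ ($O{\left(S \right)} = \left(2 S\right)^{2} = 4 S^{2}$)
$\left(\frac{1}{O{\left(W{\left(-1 \right)} \right)} + 36}\right)^{2} = \left(\frac{1}{4 \left(-2\right)^{2} + 36}\right)^{2} = \left(\frac{1}{4 \cdot 4 + 36}\right)^{2} = \left(\frac{1}{16 + 36}\right)^{2} = \left(\frac{1}{52}\right)^{2} = \frac{1}{2704}$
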